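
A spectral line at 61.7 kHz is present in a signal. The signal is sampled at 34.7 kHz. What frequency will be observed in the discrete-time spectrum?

7.7 kHz

61.7 kHz mod fs = 27 kHz.
27 kHz > fs/2 = 17.35 kHz, folds to fs − 27 kHz = 7.7 kHz.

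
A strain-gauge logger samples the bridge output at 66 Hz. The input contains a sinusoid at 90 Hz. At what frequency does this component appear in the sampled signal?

90 Hz mod fs = 24 Hz.
24 Hz ≤ fs/2 = 33 Hz, appears at 24 Hz.

24 Hz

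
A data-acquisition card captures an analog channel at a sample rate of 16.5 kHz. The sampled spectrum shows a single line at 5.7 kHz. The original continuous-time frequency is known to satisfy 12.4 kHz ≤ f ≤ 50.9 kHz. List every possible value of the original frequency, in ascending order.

Frequencies that alias to 5.7 kHz are k·fs ± 5.7 kHz for integer k ≥ 0.
k=0: 5.7 kHz.
k=1: 10.8 kHz, 22.2 kHz.
k=2: 27.3 kHz, 38.7 kHz.
k=3: 43.8 kHz, 55.2 kHz.
k=4: 60.3 kHz, 71.7 kHz.
Within [12.4 kHz, 50.9 kHz]: 22.2 kHz, 27.3 kHz, 38.7 kHz, 43.8 kHz.

22.2 kHz, 27.3 kHz, 38.7 kHz, 43.8 kHz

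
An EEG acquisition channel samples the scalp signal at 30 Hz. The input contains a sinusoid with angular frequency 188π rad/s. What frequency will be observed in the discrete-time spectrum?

4 Hz

ω = 188π rad/s → f = ω/(2π) = 94 Hz.
94 Hz mod fs = 4 Hz.
4 Hz ≤ fs/2 = 15 Hz, appears at 4 Hz.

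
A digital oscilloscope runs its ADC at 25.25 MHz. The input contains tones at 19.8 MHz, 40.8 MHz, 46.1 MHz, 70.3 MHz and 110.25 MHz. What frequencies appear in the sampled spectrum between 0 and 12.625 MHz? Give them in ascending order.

fs/2 = 12.625 MHz.
19.8 MHz > fs/2 = 12.625 MHz, folds to fs − 19.8 MHz = 5.45 MHz.
40.8 MHz mod fs = 15.55 MHz.
15.55 MHz > fs/2 = 12.625 MHz, folds to fs − 15.55 MHz = 9.7 MHz.
46.1 MHz mod fs = 20.85 MHz.
20.85 MHz > fs/2 = 12.625 MHz, folds to fs − 20.85 MHz = 4.4 MHz.
70.3 MHz mod fs = 19.8 MHz.
19.8 MHz > fs/2 = 12.625 MHz, folds to fs − 19.8 MHz = 5.45 MHz.
110.25 MHz mod fs = 9.25 MHz.
9.25 MHz ≤ fs/2 = 12.625 MHz, appears at 9.25 MHz.
Distinct values: {4.4 MHz, 5.45 MHz, 9.25 MHz, 9.7 MHz}.

4.4 MHz, 5.45 MHz, 9.25 MHz, 9.7 MHz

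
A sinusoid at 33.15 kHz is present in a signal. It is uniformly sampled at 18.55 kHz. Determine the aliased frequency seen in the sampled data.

3.95 kHz

33.15 kHz mod fs = 14.6 kHz.
14.6 kHz > fs/2 = 9.275 kHz, folds to fs − 14.6 kHz = 3.95 kHz.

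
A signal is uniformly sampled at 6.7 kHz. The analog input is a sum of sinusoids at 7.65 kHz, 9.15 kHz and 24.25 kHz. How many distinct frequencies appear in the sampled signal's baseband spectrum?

fs/2 = 3.35 kHz.
7.65 kHz mod fs = 0.95 kHz.
0.95 kHz ≤ fs/2 = 3.35 kHz, appears at 0.95 kHz.
9.15 kHz mod fs = 2.45 kHz.
2.45 kHz ≤ fs/2 = 3.35 kHz, appears at 2.45 kHz.
24.25 kHz mod fs = 4.15 kHz.
4.15 kHz > fs/2 = 3.35 kHz, folds to fs − 4.15 kHz = 2.55 kHz.
Distinct values: {0.95 kHz, 2.45 kHz, 2.55 kHz} → 3.

3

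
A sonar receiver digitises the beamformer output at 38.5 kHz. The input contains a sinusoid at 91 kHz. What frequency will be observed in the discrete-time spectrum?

14 kHz

91 kHz mod fs = 14 kHz.
14 kHz ≤ fs/2 = 19.25 kHz, appears at 14 kHz.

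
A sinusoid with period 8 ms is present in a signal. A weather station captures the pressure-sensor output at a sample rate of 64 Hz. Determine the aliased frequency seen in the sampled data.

T = 8 ms → f = 1/T = 125 Hz.
125 Hz mod fs = 61 Hz.
61 Hz > fs/2 = 32 Hz, folds to fs − 61 Hz = 3 Hz.

3 Hz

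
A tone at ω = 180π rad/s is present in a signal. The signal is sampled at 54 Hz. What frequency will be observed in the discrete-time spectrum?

ω = 180π rad/s → f = ω/(2π) = 90 Hz.
90 Hz mod fs = 36 Hz.
36 Hz > fs/2 = 27 Hz, folds to fs − 36 Hz = 18 Hz.

18 Hz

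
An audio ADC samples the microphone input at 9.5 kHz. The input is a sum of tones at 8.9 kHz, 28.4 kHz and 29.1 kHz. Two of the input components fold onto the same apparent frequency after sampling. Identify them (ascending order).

8.9 kHz, 29.1 kHz

fs/2 = 4.75 kHz.
8.9 kHz > fs/2 = 4.75 kHz, folds to fs − 8.9 kHz = 0.6 kHz.
28.4 kHz mod fs = 9.4 kHz.
9.4 kHz > fs/2 = 4.75 kHz, folds to fs − 9.4 kHz = 0.1 kHz.
29.1 kHz mod fs = 0.6 kHz.
0.6 kHz ≤ fs/2 = 4.75 kHz, appears at 0.6 kHz.
8.9 kHz and 29.1 kHz both map to 0.6 kHz.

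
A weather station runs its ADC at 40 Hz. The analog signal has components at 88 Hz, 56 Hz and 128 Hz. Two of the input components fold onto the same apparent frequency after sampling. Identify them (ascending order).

fs/2 = 20 Hz.
88 Hz mod fs = 8 Hz.
8 Hz ≤ fs/2 = 20 Hz, appears at 8 Hz.
56 Hz mod fs = 16 Hz.
16 Hz ≤ fs/2 = 20 Hz, appears at 16 Hz.
128 Hz mod fs = 8 Hz.
8 Hz ≤ fs/2 = 20 Hz, appears at 8 Hz.
88 Hz and 128 Hz both map to 8 Hz.

88 Hz, 128 Hz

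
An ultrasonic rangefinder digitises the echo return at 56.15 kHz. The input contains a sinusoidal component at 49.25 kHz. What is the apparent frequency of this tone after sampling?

6.9 kHz

49.25 kHz > fs/2 = 28.075 kHz, folds to fs − 49.25 kHz = 6.9 kHz.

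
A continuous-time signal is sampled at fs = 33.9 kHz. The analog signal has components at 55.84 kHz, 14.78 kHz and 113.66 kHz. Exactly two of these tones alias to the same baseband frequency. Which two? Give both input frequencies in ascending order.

55.84 kHz, 113.66 kHz

fs/2 = 16.95 kHz.
55.84 kHz mod fs = 21.94 kHz.
21.94 kHz > fs/2 = 16.95 kHz, folds to fs − 21.94 kHz = 11.96 kHz.
14.78 kHz ≤ fs/2 = 16.95 kHz, passes unchanged.
113.66 kHz mod fs = 11.96 kHz.
11.96 kHz ≤ fs/2 = 16.95 kHz, appears at 11.96 kHz.
55.84 kHz and 113.66 kHz both map to 11.96 kHz.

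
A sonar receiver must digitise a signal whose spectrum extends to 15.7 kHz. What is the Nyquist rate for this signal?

31.4 kHz

Nyquist rate = 2 × 15.7 kHz = 31.4 kHz.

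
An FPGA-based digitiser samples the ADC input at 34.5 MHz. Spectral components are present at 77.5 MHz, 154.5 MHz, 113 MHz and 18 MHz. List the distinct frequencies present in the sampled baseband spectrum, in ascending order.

8.5 MHz, 9.5 MHz, 16.5 MHz

fs/2 = 17.25 MHz.
77.5 MHz mod fs = 8.5 MHz.
8.5 MHz ≤ fs/2 = 17.25 MHz, appears at 8.5 MHz.
154.5 MHz mod fs = 16.5 MHz.
16.5 MHz ≤ fs/2 = 17.25 MHz, appears at 16.5 MHz.
113 MHz mod fs = 9.5 MHz.
9.5 MHz ≤ fs/2 = 17.25 MHz, appears at 9.5 MHz.
18 MHz > fs/2 = 17.25 MHz, folds to fs − 18 MHz = 16.5 MHz.
Distinct values: {8.5 MHz, 9.5 MHz, 16.5 MHz}.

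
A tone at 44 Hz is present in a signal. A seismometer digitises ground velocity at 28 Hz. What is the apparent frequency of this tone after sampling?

44 Hz mod fs = 16 Hz.
16 Hz > fs/2 = 14 Hz, folds to fs − 16 Hz = 12 Hz.

12 Hz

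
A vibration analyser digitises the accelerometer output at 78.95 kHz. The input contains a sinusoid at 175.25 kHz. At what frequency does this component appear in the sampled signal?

175.25 kHz mod fs = 17.35 kHz.
17.35 kHz ≤ fs/2 = 39.475 kHz, appears at 17.35 kHz.

17.35 kHz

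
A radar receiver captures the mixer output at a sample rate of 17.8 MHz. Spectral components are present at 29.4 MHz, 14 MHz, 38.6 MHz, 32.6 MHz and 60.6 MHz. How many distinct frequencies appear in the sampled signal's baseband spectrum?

4

fs/2 = 8.9 MHz.
29.4 MHz mod fs = 11.6 MHz.
11.6 MHz > fs/2 = 8.9 MHz, folds to fs − 11.6 MHz = 6.2 MHz.
14 MHz > fs/2 = 8.9 MHz, folds to fs − 14 MHz = 3.8 MHz.
38.6 MHz mod fs = 3 MHz.
3 MHz ≤ fs/2 = 8.9 MHz, appears at 3 MHz.
32.6 MHz mod fs = 14.8 MHz.
14.8 MHz > fs/2 = 8.9 MHz, folds to fs − 14.8 MHz = 3 MHz.
60.6 MHz mod fs = 7.2 MHz.
7.2 MHz ≤ fs/2 = 8.9 MHz, appears at 7.2 MHz.
Distinct values: {3 MHz, 3.8 MHz, 6.2 MHz, 7.2 MHz} → 4.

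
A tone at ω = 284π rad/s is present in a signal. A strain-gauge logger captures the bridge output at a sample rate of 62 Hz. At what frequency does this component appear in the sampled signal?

ω = 284π rad/s → f = ω/(2π) = 142 Hz.
142 Hz mod fs = 18 Hz.
18 Hz ≤ fs/2 = 31 Hz, appears at 18 Hz.

18 Hz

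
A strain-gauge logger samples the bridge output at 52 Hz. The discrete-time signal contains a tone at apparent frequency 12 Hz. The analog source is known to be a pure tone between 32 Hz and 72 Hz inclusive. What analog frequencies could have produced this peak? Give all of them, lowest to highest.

Frequencies that alias to 12 Hz are k·fs ± 12 Hz for integer k ≥ 0.
k=0: 12 Hz.
k=1: 40 Hz, 64 Hz.
k=2: 92 Hz, 116 Hz.
Within [32 Hz, 72 Hz]: 40 Hz, 64 Hz.

40 Hz, 64 Hz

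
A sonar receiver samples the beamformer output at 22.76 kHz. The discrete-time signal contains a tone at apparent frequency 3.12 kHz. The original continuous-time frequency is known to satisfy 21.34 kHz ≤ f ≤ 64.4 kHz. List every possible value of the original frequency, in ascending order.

25.88 kHz, 42.4 kHz, 48.64 kHz

Frequencies that alias to 3.12 kHz are k·fs ± 3.12 kHz for integer k ≥ 0.
k=0: 3.12 kHz.
k=1: 19.64 kHz, 25.88 kHz.
k=2: 42.4 kHz, 48.64 kHz.
k=3: 65.16 kHz, 71.4 kHz.
Within [21.34 kHz, 64.4 kHz]: 25.88 kHz, 42.4 kHz, 48.64 kHz.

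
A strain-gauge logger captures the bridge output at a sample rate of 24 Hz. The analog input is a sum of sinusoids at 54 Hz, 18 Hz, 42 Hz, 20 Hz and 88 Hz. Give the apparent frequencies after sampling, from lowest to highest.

fs/2 = 12 Hz.
54 Hz mod fs = 6 Hz.
6 Hz ≤ fs/2 = 12 Hz, appears at 6 Hz.
18 Hz > fs/2 = 12 Hz, folds to fs − 18 Hz = 6 Hz.
42 Hz mod fs = 18 Hz.
18 Hz > fs/2 = 12 Hz, folds to fs − 18 Hz = 6 Hz.
20 Hz > fs/2 = 12 Hz, folds to fs − 20 Hz = 4 Hz.
88 Hz mod fs = 16 Hz.
16 Hz > fs/2 = 12 Hz, folds to fs − 16 Hz = 8 Hz.
Distinct values: {4 Hz, 6 Hz, 8 Hz}.

4 Hz, 6 Hz, 8 Hz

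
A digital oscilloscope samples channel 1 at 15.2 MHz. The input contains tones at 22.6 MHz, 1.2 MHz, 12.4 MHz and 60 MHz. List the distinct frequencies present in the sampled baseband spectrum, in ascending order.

0.8 MHz, 1.2 MHz, 2.8 MHz, 7.4 MHz

fs/2 = 7.6 MHz.
22.6 MHz mod fs = 7.4 MHz.
7.4 MHz ≤ fs/2 = 7.6 MHz, appears at 7.4 MHz.
1.2 MHz ≤ fs/2 = 7.6 MHz, passes unchanged.
12.4 MHz > fs/2 = 7.6 MHz, folds to fs − 12.4 MHz = 2.8 MHz.
60 MHz mod fs = 14.4 MHz.
14.4 MHz > fs/2 = 7.6 MHz, folds to fs − 14.4 MHz = 0.8 MHz.
Distinct values: {0.8 MHz, 1.2 MHz, 2.8 MHz, 7.4 MHz}.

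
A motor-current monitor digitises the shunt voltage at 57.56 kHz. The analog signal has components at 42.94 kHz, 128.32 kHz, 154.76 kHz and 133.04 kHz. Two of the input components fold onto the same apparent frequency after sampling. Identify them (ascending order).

fs/2 = 28.78 kHz.
42.94 kHz > fs/2 = 28.78 kHz, folds to fs − 42.94 kHz = 14.62 kHz.
128.32 kHz mod fs = 13.2 kHz.
13.2 kHz ≤ fs/2 = 28.78 kHz, appears at 13.2 kHz.
154.76 kHz mod fs = 39.64 kHz.
39.64 kHz > fs/2 = 28.78 kHz, folds to fs − 39.64 kHz = 17.92 kHz.
133.04 kHz mod fs = 17.92 kHz.
17.92 kHz ≤ fs/2 = 28.78 kHz, appears at 17.92 kHz.
133.04 kHz and 154.76 kHz both map to 17.92 kHz.

133.04 kHz, 154.76 kHz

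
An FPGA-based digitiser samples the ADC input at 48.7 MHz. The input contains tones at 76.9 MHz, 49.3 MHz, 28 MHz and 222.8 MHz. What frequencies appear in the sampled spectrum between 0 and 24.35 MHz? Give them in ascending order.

0.6 MHz, 20.5 MHz, 20.7 MHz

fs/2 = 24.35 MHz.
76.9 MHz mod fs = 28.2 MHz.
28.2 MHz > fs/2 = 24.35 MHz, folds to fs − 28.2 MHz = 20.5 MHz.
49.3 MHz mod fs = 0.6 MHz.
0.6 MHz ≤ fs/2 = 24.35 MHz, appears at 0.6 MHz.
28 MHz > fs/2 = 24.35 MHz, folds to fs − 28 MHz = 20.7 MHz.
222.8 MHz mod fs = 28 MHz.
28 MHz > fs/2 = 24.35 MHz, folds to fs − 28 MHz = 20.7 MHz.
Distinct values: {0.6 MHz, 20.5 MHz, 20.7 MHz}.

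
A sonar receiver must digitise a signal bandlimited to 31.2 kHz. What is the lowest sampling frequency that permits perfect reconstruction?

Nyquist rate = 2 × 31.2 kHz = 62.4 kHz.

62.4 kHz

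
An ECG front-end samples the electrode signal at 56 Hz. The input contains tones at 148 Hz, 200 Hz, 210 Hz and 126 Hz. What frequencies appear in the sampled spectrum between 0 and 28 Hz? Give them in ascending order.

14 Hz, 20 Hz, 24 Hz

fs/2 = 28 Hz.
148 Hz mod fs = 36 Hz.
36 Hz > fs/2 = 28 Hz, folds to fs − 36 Hz = 20 Hz.
200 Hz mod fs = 32 Hz.
32 Hz > fs/2 = 28 Hz, folds to fs − 32 Hz = 24 Hz.
210 Hz mod fs = 42 Hz.
42 Hz > fs/2 = 28 Hz, folds to fs − 42 Hz = 14 Hz.
126 Hz mod fs = 14 Hz.
14 Hz ≤ fs/2 = 28 Hz, appears at 14 Hz.
Distinct values: {14 Hz, 20 Hz, 24 Hz}.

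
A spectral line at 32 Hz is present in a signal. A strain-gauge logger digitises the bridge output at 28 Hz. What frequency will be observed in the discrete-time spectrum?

4 Hz

32 Hz mod fs = 4 Hz.
4 Hz ≤ fs/2 = 14 Hz, appears at 4 Hz.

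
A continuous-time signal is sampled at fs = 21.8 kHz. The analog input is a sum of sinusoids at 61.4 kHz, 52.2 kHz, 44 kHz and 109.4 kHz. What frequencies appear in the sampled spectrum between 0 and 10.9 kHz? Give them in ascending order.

0.4 kHz, 4 kHz, 8.6 kHz

fs/2 = 10.9 kHz.
61.4 kHz mod fs = 17.8 kHz.
17.8 kHz > fs/2 = 10.9 kHz, folds to fs − 17.8 kHz = 4 kHz.
52.2 kHz mod fs = 8.6 kHz.
8.6 kHz ≤ fs/2 = 10.9 kHz, appears at 8.6 kHz.
44 kHz mod fs = 0.4 kHz.
0.4 kHz ≤ fs/2 = 10.9 kHz, appears at 0.4 kHz.
109.4 kHz mod fs = 0.4 kHz.
0.4 kHz ≤ fs/2 = 10.9 kHz, appears at 0.4 kHz.
Distinct values: {0.4 kHz, 4 kHz, 8.6 kHz}.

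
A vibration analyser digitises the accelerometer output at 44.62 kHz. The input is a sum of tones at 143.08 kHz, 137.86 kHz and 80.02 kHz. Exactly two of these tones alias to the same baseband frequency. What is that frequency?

fs/2 = 22.31 kHz.
143.08 kHz mod fs = 9.22 kHz.
9.22 kHz ≤ fs/2 = 22.31 kHz, appears at 9.22 kHz.
137.86 kHz mod fs = 4 kHz.
4 kHz ≤ fs/2 = 22.31 kHz, appears at 4 kHz.
80.02 kHz mod fs = 35.4 kHz.
35.4 kHz > fs/2 = 22.31 kHz, folds to fs − 35.4 kHz = 9.22 kHz.
80.02 kHz and 143.08 kHz both map to 9.22 kHz.

9.22 kHz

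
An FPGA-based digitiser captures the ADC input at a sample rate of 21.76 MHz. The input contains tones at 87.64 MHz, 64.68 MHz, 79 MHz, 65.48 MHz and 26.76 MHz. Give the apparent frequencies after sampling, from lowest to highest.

fs/2 = 10.88 MHz.
87.64 MHz mod fs = 0.6 MHz.
0.6 MHz ≤ fs/2 = 10.88 MHz, appears at 0.6 MHz.
64.68 MHz mod fs = 21.16 MHz.
21.16 MHz > fs/2 = 10.88 MHz, folds to fs − 21.16 MHz = 0.6 MHz.
79 MHz mod fs = 13.72 MHz.
13.72 MHz > fs/2 = 10.88 MHz, folds to fs − 13.72 MHz = 8.04 MHz.
65.48 MHz mod fs = 0.2 MHz.
0.2 MHz ≤ fs/2 = 10.88 MHz, appears at 0.2 MHz.
26.76 MHz mod fs = 5 MHz.
5 MHz ≤ fs/2 = 10.88 MHz, appears at 5 MHz.
Distinct values: {0.2 MHz, 0.6 MHz, 5 MHz, 8.04 MHz}.

0.2 MHz, 0.6 MHz, 5 MHz, 8.04 MHz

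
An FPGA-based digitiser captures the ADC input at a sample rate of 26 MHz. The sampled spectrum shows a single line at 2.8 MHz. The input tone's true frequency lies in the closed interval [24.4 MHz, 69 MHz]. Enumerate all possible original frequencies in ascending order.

28.8 MHz, 49.2 MHz, 54.8 MHz

Frequencies that alias to 2.8 MHz are k·fs ± 2.8 MHz for integer k ≥ 0.
k=0: 2.8 MHz.
k=1: 23.2 MHz, 28.8 MHz.
k=2: 49.2 MHz, 54.8 MHz.
k=3: 75.2 MHz, 80.8 MHz.
Within [24.4 MHz, 69 MHz]: 28.8 MHz, 49.2 MHz, 54.8 MHz.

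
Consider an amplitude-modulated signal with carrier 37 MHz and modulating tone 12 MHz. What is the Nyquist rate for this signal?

AM sidebands sit at fc ± fm = 25 MHz and 49 MHz.
Highest-frequency component: 49 MHz.
Nyquist rate = 2 × 49 MHz = 98 MHz.

98 MHz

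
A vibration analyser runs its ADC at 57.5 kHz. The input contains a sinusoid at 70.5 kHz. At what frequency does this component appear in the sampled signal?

13 kHz

70.5 kHz mod fs = 13 kHz.
13 kHz ≤ fs/2 = 28.75 kHz, appears at 13 kHz.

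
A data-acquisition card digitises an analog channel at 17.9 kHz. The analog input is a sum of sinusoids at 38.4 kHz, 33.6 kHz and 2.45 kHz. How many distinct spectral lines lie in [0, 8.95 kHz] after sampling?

fs/2 = 8.95 kHz.
38.4 kHz mod fs = 2.6 kHz.
2.6 kHz ≤ fs/2 = 8.95 kHz, appears at 2.6 kHz.
33.6 kHz mod fs = 15.7 kHz.
15.7 kHz > fs/2 = 8.95 kHz, folds to fs − 15.7 kHz = 2.2 kHz.
2.45 kHz ≤ fs/2 = 8.95 kHz, passes unchanged.
Distinct values: {2.2 kHz, 2.45 kHz, 2.6 kHz} → 3.

3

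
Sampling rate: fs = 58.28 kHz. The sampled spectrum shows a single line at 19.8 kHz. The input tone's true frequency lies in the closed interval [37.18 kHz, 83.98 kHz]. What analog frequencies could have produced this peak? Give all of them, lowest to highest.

38.48 kHz, 78.08 kHz

Frequencies that alias to 19.8 kHz are k·fs ± 19.8 kHz for integer k ≥ 0.
k=0: 19.8 kHz.
k=1: 38.48 kHz, 78.08 kHz.
k=2: 96.76 kHz, 136.36 kHz.
Within [37.18 kHz, 83.98 kHz]: 38.48 kHz, 78.08 kHz.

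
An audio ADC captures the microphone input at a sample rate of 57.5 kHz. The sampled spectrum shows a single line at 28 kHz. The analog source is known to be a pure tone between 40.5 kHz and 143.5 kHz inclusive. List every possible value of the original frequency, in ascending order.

Frequencies that alias to 28 kHz are k·fs ± 28 kHz for integer k ≥ 0.
k=0: 28 kHz.
k=1: 29.5 kHz, 85.5 kHz.
k=2: 87 kHz, 143 kHz.
k=3: 144.5 kHz, 200.5 kHz.
Within [40.5 kHz, 143.5 kHz]: 85.5 kHz, 87 kHz, 143 kHz.

85.5 kHz, 87 kHz, 143 kHz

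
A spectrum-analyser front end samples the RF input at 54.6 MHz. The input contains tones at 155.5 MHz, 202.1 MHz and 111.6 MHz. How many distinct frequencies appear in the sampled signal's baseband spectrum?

3

fs/2 = 27.3 MHz.
155.5 MHz mod fs = 46.3 MHz.
46.3 MHz > fs/2 = 27.3 MHz, folds to fs − 46.3 MHz = 8.3 MHz.
202.1 MHz mod fs = 38.3 MHz.
38.3 MHz > fs/2 = 27.3 MHz, folds to fs − 38.3 MHz = 16.3 MHz.
111.6 MHz mod fs = 2.4 MHz.
2.4 MHz ≤ fs/2 = 27.3 MHz, appears at 2.4 MHz.
Distinct values: {2.4 MHz, 8.3 MHz, 16.3 MHz} → 3.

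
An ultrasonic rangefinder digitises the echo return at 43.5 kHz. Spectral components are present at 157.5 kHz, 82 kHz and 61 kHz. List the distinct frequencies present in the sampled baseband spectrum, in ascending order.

5 kHz, 16.5 kHz, 17.5 kHz

fs/2 = 21.75 kHz.
157.5 kHz mod fs = 27 kHz.
27 kHz > fs/2 = 21.75 kHz, folds to fs − 27 kHz = 16.5 kHz.
82 kHz mod fs = 38.5 kHz.
38.5 kHz > fs/2 = 21.75 kHz, folds to fs − 38.5 kHz = 5 kHz.
61 kHz mod fs = 17.5 kHz.
17.5 kHz ≤ fs/2 = 21.75 kHz, appears at 17.5 kHz.
Distinct values: {5 kHz, 16.5 kHz, 17.5 kHz}.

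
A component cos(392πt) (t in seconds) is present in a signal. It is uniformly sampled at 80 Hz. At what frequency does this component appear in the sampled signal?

36 Hz

ω = 392π rad/s → f = ω/(2π) = 196 Hz.
196 Hz mod fs = 36 Hz.
36 Hz ≤ fs/2 = 40 Hz, appears at 36 Hz.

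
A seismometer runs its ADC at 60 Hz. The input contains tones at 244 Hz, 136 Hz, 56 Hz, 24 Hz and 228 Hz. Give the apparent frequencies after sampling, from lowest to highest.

fs/2 = 30 Hz.
244 Hz mod fs = 4 Hz.
4 Hz ≤ fs/2 = 30 Hz, appears at 4 Hz.
136 Hz mod fs = 16 Hz.
16 Hz ≤ fs/2 = 30 Hz, appears at 16 Hz.
56 Hz > fs/2 = 30 Hz, folds to fs − 56 Hz = 4 Hz.
24 Hz ≤ fs/2 = 30 Hz, passes unchanged.
228 Hz mod fs = 48 Hz.
48 Hz > fs/2 = 30 Hz, folds to fs − 48 Hz = 12 Hz.
Distinct values: {4 Hz, 12 Hz, 16 Hz, 24 Hz}.

4 Hz, 12 Hz, 16 Hz, 24 Hz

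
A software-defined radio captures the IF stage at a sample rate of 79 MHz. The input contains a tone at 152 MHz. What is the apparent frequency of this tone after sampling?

6 MHz

152 MHz mod fs = 73 MHz.
73 MHz > fs/2 = 39.5 MHz, folds to fs − 73 MHz = 6 MHz.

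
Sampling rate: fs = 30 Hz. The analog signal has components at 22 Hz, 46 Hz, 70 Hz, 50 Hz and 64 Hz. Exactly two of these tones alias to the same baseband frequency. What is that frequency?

10 Hz

fs/2 = 15 Hz.
22 Hz > fs/2 = 15 Hz, folds to fs − 22 Hz = 8 Hz.
46 Hz mod fs = 16 Hz.
16 Hz > fs/2 = 15 Hz, folds to fs − 16 Hz = 14 Hz.
70 Hz mod fs = 10 Hz.
10 Hz ≤ fs/2 = 15 Hz, appears at 10 Hz.
50 Hz mod fs = 20 Hz.
20 Hz > fs/2 = 15 Hz, folds to fs − 20 Hz = 10 Hz.
64 Hz mod fs = 4 Hz.
4 Hz ≤ fs/2 = 15 Hz, appears at 4 Hz.
50 Hz and 70 Hz both map to 10 Hz.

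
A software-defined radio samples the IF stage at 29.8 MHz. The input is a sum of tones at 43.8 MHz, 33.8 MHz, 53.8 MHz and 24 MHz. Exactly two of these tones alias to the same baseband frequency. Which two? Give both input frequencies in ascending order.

24 MHz, 53.8 MHz

fs/2 = 14.9 MHz.
43.8 MHz mod fs = 14 MHz.
14 MHz ≤ fs/2 = 14.9 MHz, appears at 14 MHz.
33.8 MHz mod fs = 4 MHz.
4 MHz ≤ fs/2 = 14.9 MHz, appears at 4 MHz.
53.8 MHz mod fs = 24 MHz.
24 MHz > fs/2 = 14.9 MHz, folds to fs − 24 MHz = 5.8 MHz.
24 MHz > fs/2 = 14.9 MHz, folds to fs − 24 MHz = 5.8 MHz.
24 MHz and 53.8 MHz both map to 5.8 MHz.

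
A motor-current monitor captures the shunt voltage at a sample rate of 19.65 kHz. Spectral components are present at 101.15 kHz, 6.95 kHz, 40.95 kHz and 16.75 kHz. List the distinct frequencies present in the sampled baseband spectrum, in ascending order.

1.65 kHz, 2.9 kHz, 6.95 kHz

fs/2 = 9.825 kHz.
101.15 kHz mod fs = 2.9 kHz.
2.9 kHz ≤ fs/2 = 9.825 kHz, appears at 2.9 kHz.
6.95 kHz ≤ fs/2 = 9.825 kHz, passes unchanged.
40.95 kHz mod fs = 1.65 kHz.
1.65 kHz ≤ fs/2 = 9.825 kHz, appears at 1.65 kHz.
16.75 kHz > fs/2 = 9.825 kHz, folds to fs − 16.75 kHz = 2.9 kHz.
Distinct values: {1.65 kHz, 2.9 kHz, 6.95 kHz}.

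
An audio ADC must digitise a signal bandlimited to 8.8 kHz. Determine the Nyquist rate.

Nyquist rate = 2 × 8.8 kHz = 17.6 kHz.

17.6 kHz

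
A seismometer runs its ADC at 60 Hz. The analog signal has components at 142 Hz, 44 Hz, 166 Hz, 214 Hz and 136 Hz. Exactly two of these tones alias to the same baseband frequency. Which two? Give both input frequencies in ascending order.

fs/2 = 30 Hz.
142 Hz mod fs = 22 Hz.
22 Hz ≤ fs/2 = 30 Hz, appears at 22 Hz.
44 Hz > fs/2 = 30 Hz, folds to fs − 44 Hz = 16 Hz.
166 Hz mod fs = 46 Hz.
46 Hz > fs/2 = 30 Hz, folds to fs − 46 Hz = 14 Hz.
214 Hz mod fs = 34 Hz.
34 Hz > fs/2 = 30 Hz, folds to fs − 34 Hz = 26 Hz.
136 Hz mod fs = 16 Hz.
16 Hz ≤ fs/2 = 30 Hz, appears at 16 Hz.
44 Hz and 136 Hz both map to 16 Hz.

44 Hz, 136 Hz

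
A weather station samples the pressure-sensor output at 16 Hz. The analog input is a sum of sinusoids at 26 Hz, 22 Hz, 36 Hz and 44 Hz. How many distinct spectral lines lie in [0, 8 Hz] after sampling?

2

fs/2 = 8 Hz.
26 Hz mod fs = 10 Hz.
10 Hz > fs/2 = 8 Hz, folds to fs − 10 Hz = 6 Hz.
22 Hz mod fs = 6 Hz.
6 Hz ≤ fs/2 = 8 Hz, appears at 6 Hz.
36 Hz mod fs = 4 Hz.
4 Hz ≤ fs/2 = 8 Hz, appears at 4 Hz.
44 Hz mod fs = 12 Hz.
12 Hz > fs/2 = 8 Hz, folds to fs − 12 Hz = 4 Hz.
Distinct values: {4 Hz, 6 Hz} → 2.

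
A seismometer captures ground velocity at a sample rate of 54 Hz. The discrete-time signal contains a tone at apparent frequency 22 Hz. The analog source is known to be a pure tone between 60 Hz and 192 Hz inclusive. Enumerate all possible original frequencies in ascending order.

Frequencies that alias to 22 Hz are k·fs ± 22 Hz for integer k ≥ 0.
k=0: 22 Hz.
k=1: 32 Hz, 76 Hz.
k=2: 86 Hz, 130 Hz.
k=3: 140 Hz, 184 Hz.
k=4: 194 Hz, 238 Hz.
Within [60 Hz, 192 Hz]: 76 Hz, 86 Hz, 130 Hz, 140 Hz, 184 Hz.

76 Hz, 86 Hz, 130 Hz, 140 Hz, 184 Hz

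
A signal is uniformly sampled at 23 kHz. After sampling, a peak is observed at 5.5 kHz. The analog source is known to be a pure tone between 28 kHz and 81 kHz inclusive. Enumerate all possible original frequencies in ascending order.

28.5 kHz, 40.5 kHz, 51.5 kHz, 63.5 kHz, 74.5 kHz

Frequencies that alias to 5.5 kHz are k·fs ± 5.5 kHz for integer k ≥ 0.
k=0: 5.5 kHz.
k=1: 17.5 kHz, 28.5 kHz.
k=2: 40.5 kHz, 51.5 kHz.
k=3: 63.5 kHz, 74.5 kHz.
k=4: 86.5 kHz, 97.5 kHz.
Within [28 kHz, 81 kHz]: 28.5 kHz, 40.5 kHz, 51.5 kHz, 63.5 kHz, 74.5 kHz.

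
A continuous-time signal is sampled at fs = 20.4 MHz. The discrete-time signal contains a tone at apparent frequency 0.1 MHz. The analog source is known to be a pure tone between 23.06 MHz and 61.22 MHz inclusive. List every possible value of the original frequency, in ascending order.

40.7 MHz, 40.9 MHz, 61.1 MHz

Frequencies that alias to 0.1 MHz are k·fs ± 0.1 MHz for integer k ≥ 0.
k=0: 0.1 MHz.
k=1: 20.3 MHz, 20.5 MHz.
k=2: 40.7 MHz, 40.9 MHz.
k=3: 61.1 MHz, 61.3 MHz.
k=4: 81.5 MHz, 81.7 MHz.
Within [23.06 MHz, 61.22 MHz]: 40.7 MHz, 40.9 MHz, 61.1 MHz.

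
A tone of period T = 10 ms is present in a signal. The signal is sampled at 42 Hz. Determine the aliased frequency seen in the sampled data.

T = 10 ms → f = 1/T = 100 Hz.
100 Hz mod fs = 16 Hz.
16 Hz ≤ fs/2 = 21 Hz, appears at 16 Hz.

16 Hz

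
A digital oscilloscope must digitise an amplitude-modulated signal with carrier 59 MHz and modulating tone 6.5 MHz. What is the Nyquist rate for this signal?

131 MHz

AM sidebands sit at fc ± fm = 52.5 MHz and 65.5 MHz.
Highest-frequency component: 65.5 MHz.
Nyquist rate = 2 × 65.5 MHz = 131 MHz.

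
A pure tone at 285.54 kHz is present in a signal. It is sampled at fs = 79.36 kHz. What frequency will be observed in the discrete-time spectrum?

285.54 kHz mod fs = 47.46 kHz.
47.46 kHz > fs/2 = 39.68 kHz, folds to fs − 47.46 kHz = 31.9 kHz.

31.9 kHz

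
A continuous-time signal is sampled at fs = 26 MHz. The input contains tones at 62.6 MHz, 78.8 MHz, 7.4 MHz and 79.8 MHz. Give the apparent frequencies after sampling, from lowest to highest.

0.8 MHz, 1.8 MHz, 7.4 MHz, 10.6 MHz

fs/2 = 13 MHz.
62.6 MHz mod fs = 10.6 MHz.
10.6 MHz ≤ fs/2 = 13 MHz, appears at 10.6 MHz.
78.8 MHz mod fs = 0.8 MHz.
0.8 MHz ≤ fs/2 = 13 MHz, appears at 0.8 MHz.
7.4 MHz ≤ fs/2 = 13 MHz, passes unchanged.
79.8 MHz mod fs = 1.8 MHz.
1.8 MHz ≤ fs/2 = 13 MHz, appears at 1.8 MHz.
Distinct values: {0.8 MHz, 1.8 MHz, 7.4 MHz, 10.6 MHz}.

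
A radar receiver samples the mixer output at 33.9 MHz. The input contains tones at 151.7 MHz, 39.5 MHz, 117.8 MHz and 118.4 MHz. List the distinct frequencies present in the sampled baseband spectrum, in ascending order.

fs/2 = 16.95 MHz.
151.7 MHz mod fs = 16.1 MHz.
16.1 MHz ≤ fs/2 = 16.95 MHz, appears at 16.1 MHz.
39.5 MHz mod fs = 5.6 MHz.
5.6 MHz ≤ fs/2 = 16.95 MHz, appears at 5.6 MHz.
117.8 MHz mod fs = 16.1 MHz.
16.1 MHz ≤ fs/2 = 16.95 MHz, appears at 16.1 MHz.
118.4 MHz mod fs = 16.7 MHz.
16.7 MHz ≤ fs/2 = 16.95 MHz, appears at 16.7 MHz.
Distinct values: {5.6 MHz, 16.1 MHz, 16.7 MHz}.

5.6 MHz, 16.1 MHz, 16.7 MHz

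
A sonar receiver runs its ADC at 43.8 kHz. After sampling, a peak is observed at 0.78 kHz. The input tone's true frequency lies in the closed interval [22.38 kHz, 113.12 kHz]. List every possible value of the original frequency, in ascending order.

Frequencies that alias to 0.78 kHz are k·fs ± 0.78 kHz for integer k ≥ 0.
k=0: 0.78 kHz.
k=1: 43.02 kHz, 44.58 kHz.
k=2: 86.82 kHz, 88.38 kHz.
k=3: 130.62 kHz, 132.18 kHz.
Within [22.38 kHz, 113.12 kHz]: 43.02 kHz, 44.58 kHz, 86.82 kHz, 88.38 kHz.

43.02 kHz, 44.58 kHz, 86.82 kHz, 88.38 kHz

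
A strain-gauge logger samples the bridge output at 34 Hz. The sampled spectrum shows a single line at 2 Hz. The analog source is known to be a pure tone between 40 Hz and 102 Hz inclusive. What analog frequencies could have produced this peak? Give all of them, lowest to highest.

66 Hz, 70 Hz, 100 Hz

Frequencies that alias to 2 Hz are k·fs ± 2 Hz for integer k ≥ 0.
k=0: 2 Hz.
k=1: 32 Hz, 36 Hz.
k=2: 66 Hz, 70 Hz.
k=3: 100 Hz, 104 Hz.
k=4: 134 Hz, 138 Hz.
Within [40 Hz, 102 Hz]: 66 Hz, 70 Hz, 100 Hz.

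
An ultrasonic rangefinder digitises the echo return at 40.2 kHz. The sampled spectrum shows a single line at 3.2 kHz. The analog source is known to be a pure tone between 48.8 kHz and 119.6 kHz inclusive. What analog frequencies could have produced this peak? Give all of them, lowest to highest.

77.2 kHz, 83.6 kHz, 117.4 kHz

Frequencies that alias to 3.2 kHz are k·fs ± 3.2 kHz for integer k ≥ 0.
k=0: 3.2 kHz.
k=1: 37 kHz, 43.4 kHz.
k=2: 77.2 kHz, 83.6 kHz.
k=3: 117.4 kHz, 123.8 kHz.
k=4: 157.6 kHz, 164 kHz.
Within [48.8 kHz, 119.6 kHz]: 77.2 kHz, 83.6 kHz, 117.4 kHz.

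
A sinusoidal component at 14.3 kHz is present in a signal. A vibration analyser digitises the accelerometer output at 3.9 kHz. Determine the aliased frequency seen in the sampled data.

1.3 kHz

14.3 kHz mod fs = 2.6 kHz.
2.6 kHz > fs/2 = 1.95 kHz, folds to fs − 2.6 kHz = 1.3 kHz.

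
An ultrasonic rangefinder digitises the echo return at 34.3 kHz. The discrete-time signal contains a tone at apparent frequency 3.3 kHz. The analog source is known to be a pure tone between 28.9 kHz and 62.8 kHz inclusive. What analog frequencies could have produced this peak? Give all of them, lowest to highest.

31 kHz, 37.6 kHz

Frequencies that alias to 3.3 kHz are k·fs ± 3.3 kHz for integer k ≥ 0.
k=0: 3.3 kHz.
k=1: 31 kHz, 37.6 kHz.
k=2: 65.3 kHz, 71.9 kHz.
Within [28.9 kHz, 62.8 kHz]: 31 kHz, 37.6 kHz.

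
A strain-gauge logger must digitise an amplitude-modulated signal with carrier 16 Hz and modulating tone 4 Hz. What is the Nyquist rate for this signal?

AM sidebands sit at fc ± fm = 12 Hz and 20 Hz.
Highest-frequency component: 20 Hz.
Nyquist rate = 2 × 20 Hz = 40 Hz.

40 Hz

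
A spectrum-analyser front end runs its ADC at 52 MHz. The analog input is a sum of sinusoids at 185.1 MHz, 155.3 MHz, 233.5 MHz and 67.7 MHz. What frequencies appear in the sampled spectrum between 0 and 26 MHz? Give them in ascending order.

fs/2 = 26 MHz.
185.1 MHz mod fs = 29.1 MHz.
29.1 MHz > fs/2 = 26 MHz, folds to fs − 29.1 MHz = 22.9 MHz.
155.3 MHz mod fs = 51.3 MHz.
51.3 MHz > fs/2 = 26 MHz, folds to fs − 51.3 MHz = 0.7 MHz.
233.5 MHz mod fs = 25.5 MHz.
25.5 MHz ≤ fs/2 = 26 MHz, appears at 25.5 MHz.
67.7 MHz mod fs = 15.7 MHz.
15.7 MHz ≤ fs/2 = 26 MHz, appears at 15.7 MHz.
Distinct values: {0.7 MHz, 15.7 MHz, 22.9 MHz, 25.5 MHz}.

0.7 MHz, 15.7 MHz, 22.9 MHz, 25.5 MHz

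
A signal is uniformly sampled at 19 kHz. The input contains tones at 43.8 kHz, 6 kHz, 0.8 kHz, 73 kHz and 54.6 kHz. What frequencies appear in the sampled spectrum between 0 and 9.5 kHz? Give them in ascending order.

fs/2 = 9.5 kHz.
43.8 kHz mod fs = 5.8 kHz.
5.8 kHz ≤ fs/2 = 9.5 kHz, appears at 5.8 kHz.
6 kHz ≤ fs/2 = 9.5 kHz, passes unchanged.
0.8 kHz ≤ fs/2 = 9.5 kHz, passes unchanged.
73 kHz mod fs = 16 kHz.
16 kHz > fs/2 = 9.5 kHz, folds to fs − 16 kHz = 3 kHz.
54.6 kHz mod fs = 16.6 kHz.
16.6 kHz > fs/2 = 9.5 kHz, folds to fs − 16.6 kHz = 2.4 kHz.
Distinct values: {0.8 kHz, 2.4 kHz, 3 kHz, 5.8 kHz, 6 kHz}.

0.8 kHz, 2.4 kHz, 3 kHz, 5.8 kHz, 6 kHz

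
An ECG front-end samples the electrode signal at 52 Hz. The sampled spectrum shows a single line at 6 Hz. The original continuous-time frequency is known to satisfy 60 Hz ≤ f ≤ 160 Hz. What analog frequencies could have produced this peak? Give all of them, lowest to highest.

Frequencies that alias to 6 Hz are k·fs ± 6 Hz for integer k ≥ 0.
k=0: 6 Hz.
k=1: 46 Hz, 58 Hz.
k=2: 98 Hz, 110 Hz.
k=3: 150 Hz, 162 Hz.
k=4: 202 Hz, 214 Hz.
Within [60 Hz, 160 Hz]: 98 Hz, 110 Hz, 150 Hz.

98 Hz, 110 Hz, 150 Hz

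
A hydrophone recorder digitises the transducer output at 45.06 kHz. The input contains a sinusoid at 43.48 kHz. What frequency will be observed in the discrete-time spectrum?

1.58 kHz

43.48 kHz > fs/2 = 22.53 kHz, folds to fs − 43.48 kHz = 1.58 kHz.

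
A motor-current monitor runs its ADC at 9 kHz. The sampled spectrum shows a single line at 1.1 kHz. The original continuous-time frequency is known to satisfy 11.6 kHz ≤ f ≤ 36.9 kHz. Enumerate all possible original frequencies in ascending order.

Frequencies that alias to 1.1 kHz are k·fs ± 1.1 kHz for integer k ≥ 0.
k=0: 1.1 kHz.
k=1: 7.9 kHz, 10.1 kHz.
k=2: 16.9 kHz, 19.1 kHz.
k=3: 25.9 kHz, 28.1 kHz.
k=4: 34.9 kHz, 37.1 kHz.
k=5: 43.9 kHz, 46.1 kHz.
Within [11.6 kHz, 36.9 kHz]: 16.9 kHz, 19.1 kHz, 25.9 kHz, 28.1 kHz, 34.9 kHz.

16.9 kHz, 19.1 kHz, 25.9 kHz, 28.1 kHz, 34.9 kHz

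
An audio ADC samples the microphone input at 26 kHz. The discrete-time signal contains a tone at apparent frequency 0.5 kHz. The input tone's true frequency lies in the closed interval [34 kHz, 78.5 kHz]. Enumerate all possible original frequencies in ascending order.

Frequencies that alias to 0.5 kHz are k·fs ± 0.5 kHz for integer k ≥ 0.
k=0: 0.5 kHz.
k=1: 25.5 kHz, 26.5 kHz.
k=2: 51.5 kHz, 52.5 kHz.
k=3: 77.5 kHz, 78.5 kHz.
k=4: 103.5 kHz, 104.5 kHz.
Within [34 kHz, 78.5 kHz]: 51.5 kHz, 52.5 kHz, 77.5 kHz, 78.5 kHz.

51.5 kHz, 52.5 kHz, 77.5 kHz, 78.5 kHz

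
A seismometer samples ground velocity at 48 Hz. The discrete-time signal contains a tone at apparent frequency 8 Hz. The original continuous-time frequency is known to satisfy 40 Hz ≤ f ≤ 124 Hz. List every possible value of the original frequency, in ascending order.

40 Hz, 56 Hz, 88 Hz, 104 Hz

Frequencies that alias to 8 Hz are k·fs ± 8 Hz for integer k ≥ 0.
k=0: 8 Hz.
k=1: 40 Hz, 56 Hz.
k=2: 88 Hz, 104 Hz.
k=3: 136 Hz, 152 Hz.
Within [40 Hz, 124 Hz]: 40 Hz, 56 Hz, 88 Hz, 104 Hz.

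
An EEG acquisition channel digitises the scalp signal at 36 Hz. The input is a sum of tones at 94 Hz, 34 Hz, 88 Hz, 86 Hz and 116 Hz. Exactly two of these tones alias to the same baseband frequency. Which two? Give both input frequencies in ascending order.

fs/2 = 18 Hz.
94 Hz mod fs = 22 Hz.
22 Hz > fs/2 = 18 Hz, folds to fs − 22 Hz = 14 Hz.
34 Hz > fs/2 = 18 Hz, folds to fs − 34 Hz = 2 Hz.
88 Hz mod fs = 16 Hz.
16 Hz ≤ fs/2 = 18 Hz, appears at 16 Hz.
86 Hz mod fs = 14 Hz.
14 Hz ≤ fs/2 = 18 Hz, appears at 14 Hz.
116 Hz mod fs = 8 Hz.
8 Hz ≤ fs/2 = 18 Hz, appears at 8 Hz.
86 Hz and 94 Hz both map to 14 Hz.

86 Hz, 94 Hz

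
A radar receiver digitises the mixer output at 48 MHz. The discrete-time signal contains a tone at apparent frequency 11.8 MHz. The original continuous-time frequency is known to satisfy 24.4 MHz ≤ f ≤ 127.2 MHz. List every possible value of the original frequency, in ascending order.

36.2 MHz, 59.8 MHz, 84.2 MHz, 107.8 MHz

Frequencies that alias to 11.8 MHz are k·fs ± 11.8 MHz for integer k ≥ 0.
k=0: 11.8 MHz.
k=1: 36.2 MHz, 59.8 MHz.
k=2: 84.2 MHz, 107.8 MHz.
k=3: 132.2 MHz, 155.8 MHz.
Within [24.4 MHz, 127.2 MHz]: 36.2 MHz, 59.8 MHz, 84.2 MHz, 107.8 MHz.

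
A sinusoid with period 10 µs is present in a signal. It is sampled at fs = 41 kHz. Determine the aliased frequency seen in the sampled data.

18 kHz

T = 10 µs → f = 1/T = 100 kHz.
100 kHz mod fs = 18 kHz.
18 kHz ≤ fs/2 = 20.5 kHz, appears at 18 kHz.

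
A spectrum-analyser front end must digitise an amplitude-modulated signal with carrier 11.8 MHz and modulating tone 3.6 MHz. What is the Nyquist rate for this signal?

30.8 MHz

AM sidebands sit at fc ± fm = 8.2 MHz and 15.4 MHz.
Highest-frequency component: 15.4 MHz.
Nyquist rate = 2 × 15.4 MHz = 30.8 MHz.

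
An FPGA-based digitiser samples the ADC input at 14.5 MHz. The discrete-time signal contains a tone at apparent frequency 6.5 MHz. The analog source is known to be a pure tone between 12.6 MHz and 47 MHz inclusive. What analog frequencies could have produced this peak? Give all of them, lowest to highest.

21 MHz, 22.5 MHz, 35.5 MHz, 37 MHz

Frequencies that alias to 6.5 MHz are k·fs ± 6.5 MHz for integer k ≥ 0.
k=0: 6.5 MHz.
k=1: 8 MHz, 21 MHz.
k=2: 22.5 MHz, 35.5 MHz.
k=3: 37 MHz, 50 MHz.
k=4: 51.5 MHz, 64.5 MHz.
Within [12.6 MHz, 47 MHz]: 21 MHz, 22.5 MHz, 35.5 MHz, 37 MHz.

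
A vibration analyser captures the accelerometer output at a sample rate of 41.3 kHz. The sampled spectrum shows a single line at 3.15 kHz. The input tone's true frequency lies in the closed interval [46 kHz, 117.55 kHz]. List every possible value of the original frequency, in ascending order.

Frequencies that alias to 3.15 kHz are k·fs ± 3.15 kHz for integer k ≥ 0.
k=0: 3.15 kHz.
k=1: 38.15 kHz, 44.45 kHz.
k=2: 79.45 kHz, 85.75 kHz.
k=3: 120.75 kHz, 127.05 kHz.
Within [46 kHz, 117.55 kHz]: 79.45 kHz, 85.75 kHz.

79.45 kHz, 85.75 kHz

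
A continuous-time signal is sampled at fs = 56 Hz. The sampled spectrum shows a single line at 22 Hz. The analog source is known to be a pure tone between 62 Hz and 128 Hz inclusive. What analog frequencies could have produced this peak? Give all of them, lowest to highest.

Frequencies that alias to 22 Hz are k·fs ± 22 Hz for integer k ≥ 0.
k=0: 22 Hz.
k=1: 34 Hz, 78 Hz.
k=2: 90 Hz, 134 Hz.
k=3: 146 Hz, 190 Hz.
Within [62 Hz, 128 Hz]: 78 Hz, 90 Hz.

78 Hz, 90 Hz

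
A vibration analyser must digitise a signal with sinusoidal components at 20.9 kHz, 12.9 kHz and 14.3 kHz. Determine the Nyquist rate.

41.8 kHz

Highest-frequency component: 20.9 kHz.
Nyquist rate = 2 × 20.9 kHz = 41.8 kHz.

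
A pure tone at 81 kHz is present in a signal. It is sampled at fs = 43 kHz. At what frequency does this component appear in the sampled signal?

5 kHz

81 kHz mod fs = 38 kHz.
38 kHz > fs/2 = 21.5 kHz, folds to fs − 38 kHz = 5 kHz.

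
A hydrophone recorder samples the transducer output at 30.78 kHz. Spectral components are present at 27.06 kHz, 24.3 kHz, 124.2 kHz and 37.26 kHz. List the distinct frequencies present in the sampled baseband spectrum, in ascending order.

1.08 kHz, 3.72 kHz, 6.48 kHz

fs/2 = 15.39 kHz.
27.06 kHz > fs/2 = 15.39 kHz, folds to fs − 27.06 kHz = 3.72 kHz.
24.3 kHz > fs/2 = 15.39 kHz, folds to fs − 24.3 kHz = 6.48 kHz.
124.2 kHz mod fs = 1.08 kHz.
1.08 kHz ≤ fs/2 = 15.39 kHz, appears at 1.08 kHz.
37.26 kHz mod fs = 6.48 kHz.
6.48 kHz ≤ fs/2 = 15.39 kHz, appears at 6.48 kHz.
Distinct values: {1.08 kHz, 3.72 kHz, 6.48 kHz}.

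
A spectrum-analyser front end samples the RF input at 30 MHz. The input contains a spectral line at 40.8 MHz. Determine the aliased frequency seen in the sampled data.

10.8 MHz

40.8 MHz mod fs = 10.8 MHz.
10.8 MHz ≤ fs/2 = 15 MHz, appears at 10.8 MHz.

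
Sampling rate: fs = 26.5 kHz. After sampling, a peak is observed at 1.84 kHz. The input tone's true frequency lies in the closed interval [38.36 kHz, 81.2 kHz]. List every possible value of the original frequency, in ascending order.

51.16 kHz, 54.84 kHz, 77.66 kHz

Frequencies that alias to 1.84 kHz are k·fs ± 1.84 kHz for integer k ≥ 0.
k=0: 1.84 kHz.
k=1: 24.66 kHz, 28.34 kHz.
k=2: 51.16 kHz, 54.84 kHz.
k=3: 77.66 kHz, 81.34 kHz.
k=4: 104.16 kHz, 107.84 kHz.
Within [38.36 kHz, 81.2 kHz]: 51.16 kHz, 54.84 kHz, 77.66 kHz.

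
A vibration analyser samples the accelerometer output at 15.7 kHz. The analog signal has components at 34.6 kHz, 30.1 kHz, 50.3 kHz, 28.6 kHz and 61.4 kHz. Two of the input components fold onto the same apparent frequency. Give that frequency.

fs/2 = 7.85 kHz.
34.6 kHz mod fs = 3.2 kHz.
3.2 kHz ≤ fs/2 = 7.85 kHz, appears at 3.2 kHz.
30.1 kHz mod fs = 14.4 kHz.
14.4 kHz > fs/2 = 7.85 kHz, folds to fs − 14.4 kHz = 1.3 kHz.
50.3 kHz mod fs = 3.2 kHz.
3.2 kHz ≤ fs/2 = 7.85 kHz, appears at 3.2 kHz.
28.6 kHz mod fs = 12.9 kHz.
12.9 kHz > fs/2 = 7.85 kHz, folds to fs − 12.9 kHz = 2.8 kHz.
61.4 kHz mod fs = 14.3 kHz.
14.3 kHz > fs/2 = 7.85 kHz, folds to fs − 14.3 kHz = 1.4 kHz.
34.6 kHz and 50.3 kHz both map to 3.2 kHz.

3.2 kHz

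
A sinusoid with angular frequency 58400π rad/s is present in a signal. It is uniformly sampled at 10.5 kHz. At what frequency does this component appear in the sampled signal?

ω = 58400π rad/s → f = ω/(2π) = 29200 Hz = 29.2 kHz.
29.2 kHz mod fs = 8.2 kHz.
8.2 kHz > fs/2 = 5.25 kHz, folds to fs − 8.2 kHz = 2.3 kHz.

2.3 kHz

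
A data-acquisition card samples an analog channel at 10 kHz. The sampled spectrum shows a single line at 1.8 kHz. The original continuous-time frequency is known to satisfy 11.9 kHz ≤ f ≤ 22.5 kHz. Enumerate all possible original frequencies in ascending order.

Frequencies that alias to 1.8 kHz are k·fs ± 1.8 kHz for integer k ≥ 0.
k=0: 1.8 kHz.
k=1: 8.2 kHz, 11.8 kHz.
k=2: 18.2 kHz, 21.8 kHz.
k=3: 28.2 kHz, 31.8 kHz.
Within [11.9 kHz, 22.5 kHz]: 18.2 kHz, 21.8 kHz.

18.2 kHz, 21.8 kHz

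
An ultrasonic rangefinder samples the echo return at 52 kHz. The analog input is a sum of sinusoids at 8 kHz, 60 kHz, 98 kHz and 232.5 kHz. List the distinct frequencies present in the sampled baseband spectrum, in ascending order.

fs/2 = 26 kHz.
8 kHz ≤ fs/2 = 26 kHz, passes unchanged.
60 kHz mod fs = 8 kHz.
8 kHz ≤ fs/2 = 26 kHz, appears at 8 kHz.
98 kHz mod fs = 46 kHz.
46 kHz > fs/2 = 26 kHz, folds to fs − 46 kHz = 6 kHz.
232.5 kHz mod fs = 24.5 kHz.
24.5 kHz ≤ fs/2 = 26 kHz, appears at 24.5 kHz.
Distinct values: {6 kHz, 8 kHz, 24.5 kHz}.

6 kHz, 8 kHz, 24.5 kHz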